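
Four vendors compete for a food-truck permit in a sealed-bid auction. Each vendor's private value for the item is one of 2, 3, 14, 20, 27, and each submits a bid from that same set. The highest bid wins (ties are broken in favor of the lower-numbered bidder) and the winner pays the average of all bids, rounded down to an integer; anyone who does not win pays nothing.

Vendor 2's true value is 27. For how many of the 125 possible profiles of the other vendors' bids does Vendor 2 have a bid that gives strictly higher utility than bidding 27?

48

Others bid (2, 2, 2): truth gives 19; bid 3 gives 25 > 19. Violating.
Others bid (2, 2, 3): truth gives 19; bid 3 gives 25 > 19. Violating.
Others bid (2, 2, 14): truth gives 16; bid 14 gives 19 > 16. Violating.
Others bid (2, 2, 20): truth gives 15; bid 20 gives 16 > 15. Violating.
Others bid (2, 2, 27): truth gives 13; no alternative beats it.
Others bid (2, 3, 27): truth gives 13; no alternative beats it.
(Checking all 125 profiles: 48 have a profitable deviation, 77 do not.)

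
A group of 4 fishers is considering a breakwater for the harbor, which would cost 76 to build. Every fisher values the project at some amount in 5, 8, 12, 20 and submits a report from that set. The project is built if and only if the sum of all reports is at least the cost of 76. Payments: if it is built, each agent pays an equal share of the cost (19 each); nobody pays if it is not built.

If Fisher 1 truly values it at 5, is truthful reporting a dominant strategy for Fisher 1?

Yes

Check each profile of the others' reports and compare truth against every alternative report.
Others report (5, 5, 5): truth gives 0, best alternative gives 0.
Others report (5, 5, 8): truth gives 0, best alternative gives 0.
Others report (5, 5, 12): truth gives 0, best alternative gives 0.
Others report (5, 5, 20): truth gives 0, best alternative gives 0.
Others report (5, 8, 5): truth gives 0, best alternative gives 0.
Others report (5, 8, 8): truth gives 0, best alternative gives 0.
(Remaining 58 profiles checked similarly; truth is weakly best in each.)
In every case the truthful report is at least as good as any alternative, so it is a dominant strategy.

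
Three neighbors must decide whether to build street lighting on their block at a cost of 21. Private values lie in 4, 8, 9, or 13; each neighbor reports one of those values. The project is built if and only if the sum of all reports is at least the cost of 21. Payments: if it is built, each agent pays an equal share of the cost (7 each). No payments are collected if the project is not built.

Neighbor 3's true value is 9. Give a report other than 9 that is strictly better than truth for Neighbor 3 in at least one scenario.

Suppose Neighbor 1 reports 4 and Neighbor 2 reports 4.
Report 9: project not built, utility 0.
Report 13: project built, pays 7, utility 9 - 7 = 2.
So reporting 13 beats truth here (2 > 0).

13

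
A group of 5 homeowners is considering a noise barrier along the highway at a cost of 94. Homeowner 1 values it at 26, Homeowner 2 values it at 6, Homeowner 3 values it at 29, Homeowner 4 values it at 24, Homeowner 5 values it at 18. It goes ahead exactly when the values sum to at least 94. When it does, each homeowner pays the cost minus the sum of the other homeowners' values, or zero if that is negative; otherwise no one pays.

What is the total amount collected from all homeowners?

Total value 103 ≥ cost 94, so it is built.
Homeowner 1: others sum to 77; max(0, 94 - 77) = 17.
Homeowner 2: others sum to 97; max(0, 94 - 97) = 0.
Homeowner 3: others sum to 74; max(0, 94 - 74) = 20.
Homeowner 4: others sum to 79; max(0, 94 - 79) = 15.
Homeowner 5: others sum to 85; max(0, 94 - 85) = 9.
Total collected = 17 + 0 + 20 + 15 + 9 = 61.

61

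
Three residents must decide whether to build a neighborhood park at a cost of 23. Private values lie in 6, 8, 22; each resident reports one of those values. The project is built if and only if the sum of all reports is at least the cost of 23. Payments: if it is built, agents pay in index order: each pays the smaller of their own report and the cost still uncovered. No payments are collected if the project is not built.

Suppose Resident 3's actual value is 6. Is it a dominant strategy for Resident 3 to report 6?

Check each profile of the others' reports and compare truth against every alternative report.
Others report (8, 8): truth gives 0, best alternative gives -1.
Others report (6, 22): truth gives 6, best alternative gives 6.
Others report (8, 22): truth gives 6, best alternative gives 6.
Others report (22, 6): truth gives 6, best alternative gives 6.
Others report (22, 8): truth gives 6, best alternative gives 6.
Others report (22, 22): truth gives 6, best alternative gives 6.
(Remaining 3 profiles checked similarly; truth is weakly best in each.)
In every case the truthful report is at least as good as any alternative, so it is a dominant strategy.

Yes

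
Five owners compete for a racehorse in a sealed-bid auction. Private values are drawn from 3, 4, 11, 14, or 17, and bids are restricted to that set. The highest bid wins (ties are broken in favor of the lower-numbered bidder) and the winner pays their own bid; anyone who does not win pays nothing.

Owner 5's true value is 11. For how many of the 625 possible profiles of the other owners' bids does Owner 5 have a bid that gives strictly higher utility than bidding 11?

Others bid (3, 3, 3, 3): truth gives 0; bid 4 gives 7 > 0. Violating.
Others bid (3, 3, 3, 4): truth gives 0; no alternative beats it.
Others bid (3, 3, 3, 11): truth gives 0; no alternative beats it.
(Checking all 625 profiles: 1 has a profitable deviation, 624 do not.)

1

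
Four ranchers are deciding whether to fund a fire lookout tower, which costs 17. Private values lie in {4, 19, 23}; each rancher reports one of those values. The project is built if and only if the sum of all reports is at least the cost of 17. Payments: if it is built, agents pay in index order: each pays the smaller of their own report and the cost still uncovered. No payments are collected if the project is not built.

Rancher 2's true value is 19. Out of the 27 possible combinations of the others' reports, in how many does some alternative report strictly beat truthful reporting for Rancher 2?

8

Others report (4, 4, 19): truth gives 6; report 4 gives 15 > 6. Violating.
Others report (4, 4, 23): truth gives 6; report 4 gives 15 > 6. Violating.
Others report (4, 19, 4): truth gives 6; report 4 gives 15 > 6. Violating.
Others report (4, 19, 19): truth gives 6; report 4 gives 15 > 6. Violating.
Others report (4, 4, 4): truth gives 6; no alternative beats it.
Others report (19, 4, 4): truth gives 19; no alternative beats it.
(Checking all 27 profiles: 8 have a profitable deviation, 19 do not.)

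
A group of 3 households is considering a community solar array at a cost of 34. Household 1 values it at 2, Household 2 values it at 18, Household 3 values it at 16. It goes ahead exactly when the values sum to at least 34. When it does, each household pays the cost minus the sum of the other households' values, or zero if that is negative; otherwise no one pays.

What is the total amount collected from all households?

30

Total value 36 ≥ cost 34, so it is built.
Household 1: others sum to 34; max(0, 34 - 34) = 0.
Household 2: others sum to 18; max(0, 34 - 18) = 16.
Household 3: others sum to 20; max(0, 34 - 20) = 14.
Total collected = 0 + 16 + 14 = 30.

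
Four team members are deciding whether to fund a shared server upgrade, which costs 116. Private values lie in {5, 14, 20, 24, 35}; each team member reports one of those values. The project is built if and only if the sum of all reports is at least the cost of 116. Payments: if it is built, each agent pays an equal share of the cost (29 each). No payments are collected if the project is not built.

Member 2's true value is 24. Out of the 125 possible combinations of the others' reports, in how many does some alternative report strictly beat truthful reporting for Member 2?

4

Others report (24, 35, 35): truth gives -5; report 5 gives 0 > -5. Violating.
Others report (35, 24, 35): truth gives -5; report 5 gives 0 > -5. Violating.
Others report (35, 35, 24): truth gives -5; report 5 gives 0 > -5. Violating.
Others report (35, 35, 35): truth gives -5; report 5 gives 0 > -5. Violating.
Others report (5, 5, 5): truth gives 0; no alternative beats it.
Others report (5, 5, 14): truth gives 0; no alternative beats it.
(Checking all 125 profiles: 4 have a profitable deviation, 121 do not.)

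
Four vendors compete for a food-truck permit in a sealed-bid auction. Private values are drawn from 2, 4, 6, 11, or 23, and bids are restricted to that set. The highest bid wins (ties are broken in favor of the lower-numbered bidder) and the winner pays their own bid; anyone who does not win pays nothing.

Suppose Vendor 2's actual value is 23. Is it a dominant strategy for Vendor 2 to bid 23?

Consider the case where Vendor 1 bids 2, Vendor 3 bids 2 and Vendor 4 bids 2.
Truthful bid 23: wins, pays 23, utility 23 - 23 = 0.
Bid 4 instead: wins, pays 4, utility 23 - 4 = 19.
Since 19 > 0, bidding 4 is strictly better here, so truthful bidding is not dominant.

No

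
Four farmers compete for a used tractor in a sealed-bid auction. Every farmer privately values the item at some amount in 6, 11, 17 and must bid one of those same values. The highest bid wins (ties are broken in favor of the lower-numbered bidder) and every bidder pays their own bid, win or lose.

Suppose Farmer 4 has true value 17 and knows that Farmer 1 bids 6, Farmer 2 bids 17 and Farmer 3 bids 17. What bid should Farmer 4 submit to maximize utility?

6

Bid 6: loses but pays 6, utility -6.
Bid 11: loses but pays 11, utility -11.
Bid 17: loses but pays 17, utility -17.
The best choice is 6 with utility -6.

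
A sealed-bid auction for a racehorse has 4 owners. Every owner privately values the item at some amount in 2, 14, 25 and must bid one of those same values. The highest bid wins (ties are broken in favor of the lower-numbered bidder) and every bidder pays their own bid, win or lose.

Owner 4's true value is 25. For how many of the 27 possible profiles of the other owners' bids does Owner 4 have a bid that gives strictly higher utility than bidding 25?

Others bid (2, 2, 2): truth gives 0; bid 14 gives 11 > 0. Violating.
Others bid (2, 2, 25): truth gives -25; bid 2 gives -2 > -25. Violating.
Others bid (2, 14, 25): truth gives -25; bid 2 gives -2 > -25. Violating.
Others bid (2, 25, 2): truth gives -25; bid 2 gives -2 > -25. Violating.
Others bid (2, 2, 14): truth gives 0; no alternative beats it.
Others bid (2, 14, 2): truth gives 0; no alternative beats it.
(Checking all 27 profiles: 20 have a profitable deviation, 7 do not.)

20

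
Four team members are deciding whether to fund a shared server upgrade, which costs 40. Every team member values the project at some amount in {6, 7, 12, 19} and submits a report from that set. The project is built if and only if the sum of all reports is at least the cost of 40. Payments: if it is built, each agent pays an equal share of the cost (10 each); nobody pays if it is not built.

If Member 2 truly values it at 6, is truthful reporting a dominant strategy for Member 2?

Check each profile of the others' reports and compare truth against every alternative report.
Others report (7, 7, 19): truth gives 0, best alternative gives -4.
Others report (7, 19, 7): truth gives 0, best alternative gives -4.
Others report (19, 7, 7): truth gives 0, best alternative gives -4.
Others report (6, 12, 19): truth gives -4, best alternative gives -4.
Others report (6, 19, 12): truth gives -4, best alternative gives -4.
Others report (6, 19, 19): truth gives -4, best alternative gives -4.
(Remaining 58 profiles checked similarly; truth is weakly best in each.)
In every case the truthful report is at least as good as any alternative, so it is a dominant strategy.

Yes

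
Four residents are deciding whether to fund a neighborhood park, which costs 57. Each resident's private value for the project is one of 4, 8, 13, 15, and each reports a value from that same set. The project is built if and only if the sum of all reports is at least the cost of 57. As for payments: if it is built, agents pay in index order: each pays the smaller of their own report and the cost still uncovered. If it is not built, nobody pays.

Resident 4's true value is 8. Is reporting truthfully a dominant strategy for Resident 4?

Yes

Check each profile of the others' reports and compare truth against every alternative report.
Others report (4, 4, 4): truth gives 0, best alternative gives 0.
Others report (4, 4, 8): truth gives 0, best alternative gives 0.
Others report (4, 4, 13): truth gives 0, best alternative gives 0.
Others report (4, 4, 15): truth gives 0, best alternative gives 0.
Others report (4, 8, 4): truth gives 0, best alternative gives 0.
Others report (4, 8, 8): truth gives 0, best alternative gives 0.
(Remaining 58 profiles checked similarly; truth is weakly best in each.)
In every case the truthful report is at least as good as any alternative, so it is a dominant strategy.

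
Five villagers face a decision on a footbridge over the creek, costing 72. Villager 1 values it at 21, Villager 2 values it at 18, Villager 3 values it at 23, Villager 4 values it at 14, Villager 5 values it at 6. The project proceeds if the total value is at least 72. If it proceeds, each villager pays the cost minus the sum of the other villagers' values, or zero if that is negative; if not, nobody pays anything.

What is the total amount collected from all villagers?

36

Total value 82 ≥ cost 72, so it is built.
Villager 1: others sum to 61; max(0, 72 - 61) = 11.
Villager 2: others sum to 64; max(0, 72 - 64) = 8.
Villager 3: others sum to 59; max(0, 72 - 59) = 13.
Villager 4: others sum to 68; max(0, 72 - 68) = 4.
Villager 5: others sum to 76; max(0, 72 - 76) = 0.
Total collected = 11 + 8 + 13 + 4 + 0 = 36.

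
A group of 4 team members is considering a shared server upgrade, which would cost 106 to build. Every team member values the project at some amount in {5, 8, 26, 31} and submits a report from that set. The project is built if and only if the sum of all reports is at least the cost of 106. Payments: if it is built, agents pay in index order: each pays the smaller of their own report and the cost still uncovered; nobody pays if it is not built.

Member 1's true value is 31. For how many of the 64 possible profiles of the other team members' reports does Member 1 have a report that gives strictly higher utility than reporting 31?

7

Others report (26, 26, 31): truth gives 0; report 26 gives 5 > 0. Violating.
Others report (26, 31, 26): truth gives 0; report 26 gives 5 > 0. Violating.
Others report (26, 31, 31): truth gives 0; report 26 gives 5 > 0. Violating.
Others report (31, 26, 26): truth gives 0; report 26 gives 5 > 0. Violating.
Others report (5, 5, 5): truth gives 0; no alternative beats it.
Others report (5, 5, 8): truth gives 0; no alternative beats it.
(Checking all 64 profiles: 7 have a profitable deviation, 57 do not.)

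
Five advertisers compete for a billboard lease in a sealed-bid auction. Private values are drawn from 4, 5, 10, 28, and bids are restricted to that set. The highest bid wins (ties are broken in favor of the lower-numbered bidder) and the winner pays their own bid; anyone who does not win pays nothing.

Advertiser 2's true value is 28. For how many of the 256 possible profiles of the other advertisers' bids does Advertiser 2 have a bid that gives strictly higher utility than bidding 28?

Others bid (4, 4, 4, 4): truth gives 0; bid 5 gives 23 > 0. Violating.
Others bid (4, 4, 4, 5): truth gives 0; bid 5 gives 23 > 0. Violating.
Others bid (4, 4, 4, 10): truth gives 0; bid 10 gives 18 > 0. Violating.
Others bid (4, 4, 5, 4): truth gives 0; bid 5 gives 23 > 0. Violating.
Others bid (4, 4, 4, 28): truth gives 0; no alternative beats it.
Others bid (4, 4, 5, 28): truth gives 0; no alternative beats it.
(Checking all 256 profiles: 54 have a profitable deviation, 202 do not.)

54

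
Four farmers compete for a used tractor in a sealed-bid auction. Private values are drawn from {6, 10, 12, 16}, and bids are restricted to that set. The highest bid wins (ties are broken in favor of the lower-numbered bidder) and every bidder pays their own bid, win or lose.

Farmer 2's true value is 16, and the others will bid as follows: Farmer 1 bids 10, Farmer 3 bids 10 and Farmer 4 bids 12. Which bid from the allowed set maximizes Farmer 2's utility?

Bid 6: loses but pays 6, utility -6.
Bid 10: loses but pays 10, utility -10.
Bid 12: wins, pays 12, utility 16 - 12 = 4.
Bid 16: wins, pays 16, utility 16 - 16 = 0.
The best choice is 12 with utility 4.

12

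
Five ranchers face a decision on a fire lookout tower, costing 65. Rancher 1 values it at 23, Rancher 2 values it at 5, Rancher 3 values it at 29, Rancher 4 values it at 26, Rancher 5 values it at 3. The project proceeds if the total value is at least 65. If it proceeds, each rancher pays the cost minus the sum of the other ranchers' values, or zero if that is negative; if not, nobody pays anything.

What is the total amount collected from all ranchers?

15

Total value 86 ≥ cost 65, so it is built.
Rancher 1: others sum to 63; max(0, 65 - 63) = 2.
Rancher 2: others sum to 81; max(0, 65 - 81) = 0.
Rancher 3: others sum to 57; max(0, 65 - 57) = 8.
Rancher 4: others sum to 60; max(0, 65 - 60) = 5.
Rancher 5: others sum to 83; max(0, 65 - 83) = 0.
Total collected = 2 + 0 + 8 + 5 + 0 = 15.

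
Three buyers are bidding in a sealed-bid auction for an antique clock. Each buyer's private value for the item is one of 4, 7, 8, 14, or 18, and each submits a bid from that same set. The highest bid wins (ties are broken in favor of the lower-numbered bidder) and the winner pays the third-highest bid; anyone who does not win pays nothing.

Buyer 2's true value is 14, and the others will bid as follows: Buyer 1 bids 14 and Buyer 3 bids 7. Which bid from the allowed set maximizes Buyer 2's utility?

Bid 4: loses, pays 0, utility 0.
Bid 7: loses, pays 0, utility 0.
Bid 8: loses, pays 0, utility 0.
Bid 14: loses, pays 0, utility 0.
Bid 18: wins, pays 7, utility 14 - 7 = 7.
The best choice is 18 with utility 7.

18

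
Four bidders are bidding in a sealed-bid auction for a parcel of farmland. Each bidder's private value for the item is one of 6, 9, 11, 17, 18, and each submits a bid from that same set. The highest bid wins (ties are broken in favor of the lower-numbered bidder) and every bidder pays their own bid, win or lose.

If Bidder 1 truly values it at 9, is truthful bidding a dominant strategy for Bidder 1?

Consider the case where Bidder 2 bids 6, Bidder 3 bids 6 and Bidder 4 bids 6.
Truthful bid 9: wins, pays 9, utility 9 - 9 = 0.
Bid 6 instead: wins, pays 6, utility 9 - 6 = 3.
Since 3 > 0, bidding 6 is strictly better here, so truthful bidding is not dominant.

No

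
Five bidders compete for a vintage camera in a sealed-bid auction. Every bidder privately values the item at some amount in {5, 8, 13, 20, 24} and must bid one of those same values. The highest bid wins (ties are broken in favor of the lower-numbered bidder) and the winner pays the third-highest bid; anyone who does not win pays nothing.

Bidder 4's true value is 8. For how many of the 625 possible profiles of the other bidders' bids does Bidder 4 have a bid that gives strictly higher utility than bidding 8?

Others bid (5, 5, 5, 13): truth gives 0; bid 13 gives 3 > 0. Violating.
Others bid (5, 5, 5, 20): truth gives 0; bid 20 gives 3 > 0. Violating.
Others bid (5, 5, 5, 24): truth gives 0; bid 24 gives 3 > 0. Violating.
Others bid (5, 5, 8, 5): truth gives 0; bid 13 gives 3 > 0. Violating.
Others bid (5, 5, 5, 5): truth gives 3; no alternative beats it.
Others bid (5, 5, 5, 8): truth gives 3; no alternative beats it.
(Checking all 625 profiles: 12 have a profitable deviation, 613 do not.)

12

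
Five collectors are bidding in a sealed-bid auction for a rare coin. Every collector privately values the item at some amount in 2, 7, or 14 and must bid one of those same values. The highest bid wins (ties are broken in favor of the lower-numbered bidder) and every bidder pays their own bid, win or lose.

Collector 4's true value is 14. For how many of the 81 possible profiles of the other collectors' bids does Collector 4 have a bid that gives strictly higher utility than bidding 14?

59

Others bid (2, 2, 2, 2): truth gives 0; bid 7 gives 7 > 0. Violating.
Others bid (2, 2, 2, 7): truth gives 0; bid 7 gives 7 > 0. Violating.
Others bid (2, 2, 14, 2): truth gives -14; bid 2 gives -2 > -14. Violating.
Others bid (2, 2, 14, 7): truth gives -14; bid 2 gives -2 > -14. Violating.
Others bid (2, 2, 2, 14): truth gives 0; no alternative beats it.
Others bid (2, 2, 7, 2): truth gives 0; no alternative beats it.
(Checking all 81 profiles: 59 have a profitable deviation, 22 do not.)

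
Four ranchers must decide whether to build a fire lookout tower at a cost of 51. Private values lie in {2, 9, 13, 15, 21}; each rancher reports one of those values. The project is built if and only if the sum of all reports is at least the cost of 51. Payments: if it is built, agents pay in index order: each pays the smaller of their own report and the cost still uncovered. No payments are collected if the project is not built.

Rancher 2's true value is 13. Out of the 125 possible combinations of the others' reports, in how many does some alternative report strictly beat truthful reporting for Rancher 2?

Others report (2, 21, 21): truth gives 0; report 9 gives 4 > 0. Violating.
Others report (9, 13, 21): truth gives 0; report 9 gives 4 > 0. Violating.
Others report (9, 15, 21): truth gives 0; report 9 gives 4 > 0. Violating.
Others report (9, 21, 13): truth gives 0; report 9 gives 4 > 0. Violating.
Others report (2, 2, 2): truth gives 0; no alternative beats it.
Others report (2, 2, 9): truth gives 0; no alternative beats it.
(Checking all 125 profiles: 41 have a profitable deviation, 84 do not.)

41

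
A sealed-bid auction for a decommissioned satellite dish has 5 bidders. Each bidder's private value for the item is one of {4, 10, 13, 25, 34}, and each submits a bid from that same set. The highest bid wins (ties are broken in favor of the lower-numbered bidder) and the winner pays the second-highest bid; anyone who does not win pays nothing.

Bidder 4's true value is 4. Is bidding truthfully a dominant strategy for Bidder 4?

Check each profile of the others' bids and compare truth against every alternative bid.
Others bid (4, 4, 4, 10): truth gives 0, best alternative gives -6.
Others bid (4, 4, 4, 4): truth gives 0, best alternative gives 0.
Others bid (4, 4, 4, 13): truth gives 0, best alternative gives 0.
Others bid (4, 4, 4, 25): truth gives 0, best alternative gives 0.
Others bid (4, 4, 4, 34): truth gives 0, best alternative gives 0.
Others bid (4, 4, 10, 4): truth gives 0, best alternative gives 0.
(Remaining 619 profiles checked similarly; truth is weakly best in each.)
In every case the truthful bid is at least as good as any alternative, so it is a dominant strategy.

Yes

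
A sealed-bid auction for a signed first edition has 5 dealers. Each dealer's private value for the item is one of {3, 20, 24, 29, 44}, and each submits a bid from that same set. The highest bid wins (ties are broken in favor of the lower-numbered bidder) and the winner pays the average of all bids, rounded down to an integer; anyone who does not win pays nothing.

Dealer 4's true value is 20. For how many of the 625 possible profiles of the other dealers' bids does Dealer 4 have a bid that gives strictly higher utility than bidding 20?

Others bid (3, 3, 3, 24): truth gives 0; bid 24 gives 9 > 0. Violating.
Others bid (3, 3, 3, 29): truth gives 0; bid 29 gives 7 > 0. Violating.
Others bid (3, 3, 3, 44): truth gives 0; bid 44 gives 1 > 0. Violating.
Others bid (3, 3, 20, 3): truth gives 0; bid 24 gives 10 > 0. Violating.
Others bid (3, 3, 3, 3): truth gives 14; no alternative beats it.
Others bid (3, 3, 3, 20): truth gives 11; no alternative beats it.
(Checking all 625 profiles: 67 have a profitable deviation, 558 do not.)

67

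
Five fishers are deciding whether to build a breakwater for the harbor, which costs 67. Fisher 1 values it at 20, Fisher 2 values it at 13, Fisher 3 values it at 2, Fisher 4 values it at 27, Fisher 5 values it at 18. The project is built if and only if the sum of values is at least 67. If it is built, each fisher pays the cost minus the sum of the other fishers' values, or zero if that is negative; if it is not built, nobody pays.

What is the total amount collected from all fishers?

26

Total value 80 ≥ cost 67, so it is built.
Fisher 1: others sum to 60; max(0, 67 - 60) = 7.
Fisher 2: others sum to 67; max(0, 67 - 67) = 0.
Fisher 3: others sum to 78; max(0, 67 - 78) = 0.
Fisher 4: others sum to 53; max(0, 67 - 53) = 14.
Fisher 5: others sum to 62; max(0, 67 - 62) = 5.
Total collected = 7 + 0 + 0 + 14 + 5 = 26.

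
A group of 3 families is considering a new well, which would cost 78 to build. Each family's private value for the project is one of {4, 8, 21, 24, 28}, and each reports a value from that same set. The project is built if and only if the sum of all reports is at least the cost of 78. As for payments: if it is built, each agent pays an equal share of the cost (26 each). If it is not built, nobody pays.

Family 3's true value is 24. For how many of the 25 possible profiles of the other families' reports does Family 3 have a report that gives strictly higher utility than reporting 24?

Others report (28, 28): truth gives -2; report 4 gives 0 > -2. Violating.
Others report (4, 4): truth gives 0; no alternative beats it.
Others report (4, 8): truth gives 0; no alternative beats it.
(Checking all 25 profiles: 1 has a profitable deviation, 24 do not.)

1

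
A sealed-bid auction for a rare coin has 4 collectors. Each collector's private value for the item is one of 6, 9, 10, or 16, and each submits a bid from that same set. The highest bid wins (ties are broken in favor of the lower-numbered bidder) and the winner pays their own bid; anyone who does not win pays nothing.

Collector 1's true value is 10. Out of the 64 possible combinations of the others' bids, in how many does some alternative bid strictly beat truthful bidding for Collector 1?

Others bid (6, 6, 6): truth gives 0; bid 6 gives 4 > 0. Violating.
Others bid (6, 6, 9): truth gives 0; bid 9 gives 1 > 0. Violating.
Others bid (6, 9, 6): truth gives 0; bid 9 gives 1 > 0. Violating.
Others bid (6, 9, 9): truth gives 0; bid 9 gives 1 > 0. Violating.
Others bid (6, 6, 10): truth gives 0; no alternative beats it.
Others bid (6, 6, 16): truth gives 0; no alternative beats it.
(Checking all 64 profiles: 8 have a profitable deviation, 56 do not.)

8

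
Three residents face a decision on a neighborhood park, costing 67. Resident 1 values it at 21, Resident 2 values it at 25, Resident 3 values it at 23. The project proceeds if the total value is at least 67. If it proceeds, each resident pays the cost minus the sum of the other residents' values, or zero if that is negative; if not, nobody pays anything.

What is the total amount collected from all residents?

Total value 69 ≥ cost 67, so it is built.
Resident 1: others sum to 48; max(0, 67 - 48) = 19.
Resident 2: others sum to 44; max(0, 67 - 44) = 23.
Resident 3: others sum to 46; max(0, 67 - 46) = 21.
Total collected = 19 + 23 + 21 = 63.

63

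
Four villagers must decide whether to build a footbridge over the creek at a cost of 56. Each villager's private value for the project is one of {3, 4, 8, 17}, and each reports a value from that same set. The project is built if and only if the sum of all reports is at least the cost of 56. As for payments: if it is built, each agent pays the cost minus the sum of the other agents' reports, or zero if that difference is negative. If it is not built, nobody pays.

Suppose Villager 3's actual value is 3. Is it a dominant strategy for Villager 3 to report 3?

Check each profile of the others' reports and compare truth against every alternative report.
Others report (3, 3, 3): truth gives 0, best alternative gives 0.
Others report (3, 3, 4): truth gives 0, best alternative gives 0.
Others report (3, 3, 8): truth gives 0, best alternative gives 0.
Others report (3, 3, 17): truth gives 0, best alternative gives 0.
Others report (3, 4, 3): truth gives 0, best alternative gives 0.
Others report (3, 4, 4): truth gives 0, best alternative gives 0.
(Remaining 58 profiles checked similarly; truth is weakly best in each.)
In every case the truthful report is at least as good as any alternative, so it is a dominant strategy.

Yes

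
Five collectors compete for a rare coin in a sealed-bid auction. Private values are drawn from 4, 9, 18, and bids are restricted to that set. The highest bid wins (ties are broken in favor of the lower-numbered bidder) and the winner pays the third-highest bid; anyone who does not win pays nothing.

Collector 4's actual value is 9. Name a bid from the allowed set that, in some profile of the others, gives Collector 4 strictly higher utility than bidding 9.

18

Suppose Collector 1 bids 4, Collector 2 bids 4, Collector 3 bids 4 and Collector 5 bids 18.
Bid 9: loses, pays 0, utility 0.
Bid 18: wins, pays 4, utility 9 - 4 = 5.
So bidding 18 beats truth here (5 > 0).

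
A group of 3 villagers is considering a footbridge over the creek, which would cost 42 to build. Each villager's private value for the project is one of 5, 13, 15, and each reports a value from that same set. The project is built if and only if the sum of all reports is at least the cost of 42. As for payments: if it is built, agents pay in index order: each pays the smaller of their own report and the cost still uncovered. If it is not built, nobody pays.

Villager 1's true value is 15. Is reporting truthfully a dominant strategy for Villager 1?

No

Consider the case where Villager 2 reports 15 and Villager 3 reports 15.
Truthful report 15: project built, pays 15, utility 15 - 15 = 0.
Report 13 instead: project built, pays 13, utility 15 - 13 = 2.
Since 2 > 0, reporting 13 is strictly better here, so truthful reporting is not dominant.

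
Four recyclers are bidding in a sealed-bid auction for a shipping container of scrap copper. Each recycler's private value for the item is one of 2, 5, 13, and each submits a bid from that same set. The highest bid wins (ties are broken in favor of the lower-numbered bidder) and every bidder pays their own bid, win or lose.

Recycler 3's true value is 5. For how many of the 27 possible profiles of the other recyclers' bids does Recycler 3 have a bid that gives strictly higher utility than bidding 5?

25

Others bid (2, 2, 13): truth gives -5; bid 2 gives -2 > -5. Violating.
Others bid (2, 5, 2): truth gives -5; bid 2 gives -2 > -5. Violating.
Others bid (2, 5, 5): truth gives -5; bid 2 gives -2 > -5. Violating.
Others bid (2, 5, 13): truth gives -5; bid 2 gives -2 > -5. Violating.
Others bid (2, 2, 2): truth gives 0; no alternative beats it.
Others bid (2, 2, 5): truth gives 0; no alternative beats it.
(Checking all 27 profiles: 25 have a profitable deviation, 2 do not.)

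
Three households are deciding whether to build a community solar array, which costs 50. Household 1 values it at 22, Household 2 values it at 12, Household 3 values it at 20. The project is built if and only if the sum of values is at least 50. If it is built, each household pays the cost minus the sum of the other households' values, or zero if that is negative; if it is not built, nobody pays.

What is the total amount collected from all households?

42

Total value 54 ≥ cost 50, so it is built.
Household 1: others sum to 32; max(0, 50 - 32) = 18.
Household 2: others sum to 42; max(0, 50 - 42) = 8.
Household 3: others sum to 34; max(0, 50 - 34) = 16.
Total collected = 18 + 8 + 16 = 42.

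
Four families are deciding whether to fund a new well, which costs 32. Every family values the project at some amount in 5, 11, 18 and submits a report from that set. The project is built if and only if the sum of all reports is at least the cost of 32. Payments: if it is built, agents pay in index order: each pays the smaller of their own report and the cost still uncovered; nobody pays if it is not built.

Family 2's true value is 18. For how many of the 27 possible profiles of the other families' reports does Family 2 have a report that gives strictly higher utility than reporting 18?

Others report (5, 5, 11): truth gives 0; report 11 gives 7 > 0. Violating.
Others report (5, 5, 18): truth gives 0; report 5 gives 13 > 0. Violating.
Others report (5, 11, 5): truth gives 0; report 11 gives 7 > 0. Violating.
Others report (5, 11, 11): truth gives 0; report 5 gives 13 > 0. Violating.
Others report (5, 5, 5): truth gives 0; no alternative beats it.
(Checking all 27 profiles: 26 have a profitable deviation, 1 does not.)

26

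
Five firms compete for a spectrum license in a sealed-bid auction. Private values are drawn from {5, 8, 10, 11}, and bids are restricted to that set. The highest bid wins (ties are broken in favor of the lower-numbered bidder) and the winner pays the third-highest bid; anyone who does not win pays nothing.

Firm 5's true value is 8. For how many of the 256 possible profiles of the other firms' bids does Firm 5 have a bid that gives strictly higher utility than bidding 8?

Others bid (5, 5, 5, 8): truth gives 0; bid 10 gives 3 > 0. Violating.
Others bid (5, 5, 5, 10): truth gives 0; bid 11 gives 3 > 0. Violating.
Others bid (5, 5, 8, 5): truth gives 0; bid 10 gives 3 > 0. Violating.
Others bid (5, 5, 10, 5): truth gives 0; bid 11 gives 3 > 0. Violating.
Others bid (5, 5, 5, 5): truth gives 3; no alternative beats it.
Others bid (5, 5, 5, 11): truth gives 0; no alternative beats it.
(Checking all 256 profiles: 8 have a profitable deviation, 248 do not.)

8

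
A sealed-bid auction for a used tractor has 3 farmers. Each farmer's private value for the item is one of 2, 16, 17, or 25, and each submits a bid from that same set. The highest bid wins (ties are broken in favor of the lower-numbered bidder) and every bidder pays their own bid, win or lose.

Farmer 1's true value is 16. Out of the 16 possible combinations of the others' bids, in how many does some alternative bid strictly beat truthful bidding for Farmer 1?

Others bid (2, 2): truth gives 0; bid 2 gives 14 > 0. Violating.
Others bid (2, 17): truth gives -16; bid 17 gives -1 > -16. Violating.
Others bid (2, 25): truth gives -16; bid 2 gives -2 > -16. Violating.
Others bid (16, 17): truth gives -16; bid 17 gives -1 > -16. Violating.
Others bid (2, 16): truth gives 0; no alternative beats it.
Others bid (16, 2): truth gives 0; no alternative beats it.
(Checking all 16 profiles: 13 have a profitable deviation, 3 do not.)

13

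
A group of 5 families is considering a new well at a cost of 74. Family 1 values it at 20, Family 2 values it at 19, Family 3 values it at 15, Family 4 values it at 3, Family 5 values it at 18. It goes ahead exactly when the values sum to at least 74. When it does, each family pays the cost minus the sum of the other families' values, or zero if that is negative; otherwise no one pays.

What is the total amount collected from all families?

Total value 75 ≥ cost 74, so it is built.
Family 1: others sum to 55; max(0, 74 - 55) = 19.
Family 2: others sum to 56; max(0, 74 - 56) = 18.
Family 3: others sum to 60; max(0, 74 - 60) = 14.
Family 4: others sum to 72; max(0, 74 - 72) = 2.
Family 5: others sum to 57; max(0, 74 - 57) = 17.
Total collected = 19 + 18 + 14 + 2 + 17 = 70.

70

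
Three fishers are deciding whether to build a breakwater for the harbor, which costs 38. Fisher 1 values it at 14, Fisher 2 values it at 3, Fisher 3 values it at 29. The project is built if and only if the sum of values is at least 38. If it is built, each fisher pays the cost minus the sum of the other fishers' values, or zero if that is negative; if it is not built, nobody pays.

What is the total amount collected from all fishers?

27

Total value 46 ≥ cost 38, so it is built.
Fisher 1: others sum to 32; max(0, 38 - 32) = 6.
Fisher 2: others sum to 43; max(0, 38 - 43) = 0.
Fisher 3: others sum to 17; max(0, 38 - 17) = 21.
Total collected = 6 + 0 + 21 = 27.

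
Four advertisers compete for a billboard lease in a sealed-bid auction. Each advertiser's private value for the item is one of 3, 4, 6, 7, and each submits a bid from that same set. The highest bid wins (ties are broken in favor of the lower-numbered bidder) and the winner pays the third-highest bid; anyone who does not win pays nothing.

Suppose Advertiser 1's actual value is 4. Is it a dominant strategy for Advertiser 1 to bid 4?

No

Consider the case where Advertiser 2 bids 3, Advertiser 3 bids 3 and Advertiser 4 bids 6.
Truthful bid 4: loses, pays 0, utility 0.
Bid 6 instead: wins, pays 3, utility 4 - 3 = 1.
Since 1 > 0, bidding 6 is strictly better here, so truthful bidding is not dominant.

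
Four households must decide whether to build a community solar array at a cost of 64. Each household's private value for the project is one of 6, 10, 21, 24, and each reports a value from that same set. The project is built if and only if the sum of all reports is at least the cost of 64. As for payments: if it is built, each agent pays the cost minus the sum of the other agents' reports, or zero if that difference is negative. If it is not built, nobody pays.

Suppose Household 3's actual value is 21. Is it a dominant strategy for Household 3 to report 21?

Check each profile of the others' reports and compare truth against every alternative report.
Others report (21, 21, 24): truth gives 21, best alternative gives 21.
Others report (21, 24, 21): truth gives 21, best alternative gives 21.
Others report (21, 24, 24): truth gives 21, best alternative gives 21.
Others report (24, 21, 21): truth gives 21, best alternative gives 21.
Others report (24, 21, 24): truth gives 21, best alternative gives 21.
Others report (24, 24, 21): truth gives 21, best alternative gives 21.
(Remaining 58 profiles checked similarly; truth is weakly best in each.)
In every case the truthful report is at least as good as any alternative, so it is a dominant strategy.

Yes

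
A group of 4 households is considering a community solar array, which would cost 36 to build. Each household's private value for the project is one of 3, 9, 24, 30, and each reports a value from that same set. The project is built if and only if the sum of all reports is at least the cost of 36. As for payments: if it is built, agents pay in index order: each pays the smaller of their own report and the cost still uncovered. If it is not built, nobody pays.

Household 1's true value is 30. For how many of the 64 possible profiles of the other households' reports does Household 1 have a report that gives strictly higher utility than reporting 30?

Others report (3, 3, 9): truth gives 0; report 24 gives 6 > 0. Violating.
Others report (3, 3, 24): truth gives 0; report 9 gives 21 > 0. Violating.
Others report (3, 3, 30): truth gives 0; report 3 gives 27 > 0. Violating.
Others report (3, 9, 3): truth gives 0; report 24 gives 6 > 0. Violating.
Others report (3, 3, 3): truth gives 0; no alternative beats it.
(Checking all 64 profiles: 63 have a profitable deviation, 1 does not.)

63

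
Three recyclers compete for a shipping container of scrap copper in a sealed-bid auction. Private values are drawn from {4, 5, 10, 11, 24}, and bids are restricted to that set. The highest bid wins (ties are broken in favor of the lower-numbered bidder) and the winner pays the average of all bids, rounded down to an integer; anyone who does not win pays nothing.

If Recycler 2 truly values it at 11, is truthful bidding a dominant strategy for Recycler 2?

Consider the case where Recycler 1 bids 4 and Recycler 3 bids 4.
Truthful bid 11: wins, pays 6, utility 11 - 6 = 5.
Bid 5 instead: wins, pays 4, utility 11 - 4 = 7.
Since 7 > 5, bidding 5 is strictly better here, so truthful bidding is not dominant.

No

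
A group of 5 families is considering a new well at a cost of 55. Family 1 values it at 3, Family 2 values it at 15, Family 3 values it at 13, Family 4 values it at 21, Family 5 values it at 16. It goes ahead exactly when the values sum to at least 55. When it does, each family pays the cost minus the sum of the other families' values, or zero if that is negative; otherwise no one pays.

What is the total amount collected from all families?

13

Total value 68 ≥ cost 55, so it is built.
Family 1: others sum to 65; max(0, 55 - 65) = 0.
Family 2: others sum to 53; max(0, 55 - 53) = 2.
Family 3: others sum to 55; max(0, 55 - 55) = 0.
Family 4: others sum to 47; max(0, 55 - 47) = 8.
Family 5: others sum to 52; max(0, 55 - 52) = 3.
Total collected = 0 + 2 + 0 + 8 + 3 = 13.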